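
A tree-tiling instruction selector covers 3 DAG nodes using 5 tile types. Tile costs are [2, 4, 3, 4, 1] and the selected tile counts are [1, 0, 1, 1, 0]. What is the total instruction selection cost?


Total cost = sum(count_i * cost_i)
= 1*2 + 0*4 + 1*3 + 1*4 + 0*1
= 9

9


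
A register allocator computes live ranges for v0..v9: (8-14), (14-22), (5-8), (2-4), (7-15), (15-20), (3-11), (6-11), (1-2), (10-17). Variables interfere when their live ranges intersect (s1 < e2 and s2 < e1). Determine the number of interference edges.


Check all pairs for overlapping intervals.
Two intervals (s1,e1) and (s2,e2) overlap if s1 < e2 and s2 < e1.
v0 (8-14) vs v1..v9: overlaps v4, v6, v7, v9 -> 4
v1 (14-22) vs v2..v9: overlaps v4, v5, v9 -> 3
v2 (5-8) vs v3..v9: overlaps v4, v6, v7 -> 3
v3 (2-4) vs v4..v9: overlaps v6 -> 1
v4 (7-15) vs v5..v9: overlaps v6, v7, v9 -> 3
v5 (15-20) vs v6..v9: overlaps v9 -> 1
v6 (3-11) vs v7..v9: overlaps v7, v9 -> 2
v7 (6-11) vs v8..v9: overlaps v9 -> 1
v8 (1-2) vs v9: overlaps none -> 0
Total overlapping pairs = 4 + 3 + 3 + 1 + 3 + 1 + 2 + 1 + 0 = 18

18


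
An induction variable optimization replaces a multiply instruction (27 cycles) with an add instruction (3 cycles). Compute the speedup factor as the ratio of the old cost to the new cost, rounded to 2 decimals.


Ratio = mult_cost / add_cost = 27 / 3 = 9.0

9.0


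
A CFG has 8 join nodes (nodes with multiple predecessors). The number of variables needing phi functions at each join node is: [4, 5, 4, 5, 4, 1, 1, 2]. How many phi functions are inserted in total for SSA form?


Total phi functions = sum of phi functions at each join node
= 4 + 5 + 4 + 5 + 4 + 1 + 1 + 2 = 26

26


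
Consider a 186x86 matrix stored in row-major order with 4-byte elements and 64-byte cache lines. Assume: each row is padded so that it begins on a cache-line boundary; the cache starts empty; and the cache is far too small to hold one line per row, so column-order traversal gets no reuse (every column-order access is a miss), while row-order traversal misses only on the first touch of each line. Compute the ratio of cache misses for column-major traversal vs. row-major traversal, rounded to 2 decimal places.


Each row occupies 86 * 4 = 344 bytes and starts on a line boundary, so it spans ceil(344 / 64) = 6 cache lines.
Row-major traversal misses (one per line touched): 186 * ceil(86 * 4 / 64) = 1116
Column-major traversal misses (no reuse, every access misses): 186 * 86 = 15996
Ratio = 15996 / 1116 = 14.33

14.33


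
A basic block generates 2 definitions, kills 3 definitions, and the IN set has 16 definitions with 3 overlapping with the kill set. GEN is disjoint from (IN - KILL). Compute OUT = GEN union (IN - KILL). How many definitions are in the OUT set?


IN - KILL: 16 - 3 = 13 surviving definitions
OUT = GEN + surviving = 2 + 13 = 15

15


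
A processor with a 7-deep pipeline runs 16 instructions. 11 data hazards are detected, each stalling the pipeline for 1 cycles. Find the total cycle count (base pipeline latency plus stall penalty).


Base cycles = 7 + 16 - 1 = 22
Total stalls = 11 * 1 = 11
Total = 22 + 11 = 33

33


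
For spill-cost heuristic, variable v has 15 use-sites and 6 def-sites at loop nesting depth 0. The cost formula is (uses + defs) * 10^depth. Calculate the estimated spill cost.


uses + defs = 15 + 6 = 21
10^0 = 1
Spill cost = 21 * 1 = 21

21


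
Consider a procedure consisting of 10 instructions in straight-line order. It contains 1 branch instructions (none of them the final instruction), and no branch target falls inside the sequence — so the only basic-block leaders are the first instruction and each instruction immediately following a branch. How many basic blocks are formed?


With no in-sequence branch targets, the leaders are the first instruction plus the instruction after each branch.
Number of basic blocks = branches + 1
= 1 + 1 = 2

2


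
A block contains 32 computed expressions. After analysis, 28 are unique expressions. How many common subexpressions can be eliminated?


CSE count = total expressions - unique expressions
= 32 - 28 = 4

4


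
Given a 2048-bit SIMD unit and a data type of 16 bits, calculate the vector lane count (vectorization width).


Width = SIMD bits / data type bits
= 2048 / 16 = 128

128


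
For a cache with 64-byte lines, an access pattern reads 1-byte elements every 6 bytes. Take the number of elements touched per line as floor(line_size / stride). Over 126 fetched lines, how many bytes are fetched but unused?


Elements per line = floor(64 / 6) = 10
Bytes used per line = 10 * 1 = 10
Wasted per line = 64 - 10 = 54
Total wasted = 54 * 126 = 6804

6804


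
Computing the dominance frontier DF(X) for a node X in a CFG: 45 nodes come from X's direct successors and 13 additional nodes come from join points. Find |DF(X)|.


DF(X) = direct successor contributions + join point contributions
= 45 + 13 = 58

58


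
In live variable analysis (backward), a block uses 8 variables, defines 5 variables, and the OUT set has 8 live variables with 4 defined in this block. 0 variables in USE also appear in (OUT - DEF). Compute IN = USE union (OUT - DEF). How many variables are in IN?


OUT - DEF: 8 - 4 = 4
|IN| = |USE| + |OUT - DEF| - |USE ∩ (OUT - DEF)| = 8 + 4 - 0 = 12

12


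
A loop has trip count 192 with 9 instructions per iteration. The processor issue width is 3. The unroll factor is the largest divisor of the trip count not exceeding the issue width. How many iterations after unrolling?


Largest divisor of 192 <= 3 is 3
New iterations = 192 / 3 = 64

64


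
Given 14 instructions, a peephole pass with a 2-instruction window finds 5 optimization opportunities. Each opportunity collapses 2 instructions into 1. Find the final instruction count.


Each match removes 1 instructions.
Total removed = 5 * 1 = 5
Remaining = 14 - 5 = 9

9


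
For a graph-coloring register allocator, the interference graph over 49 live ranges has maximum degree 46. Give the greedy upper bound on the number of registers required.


Greedy coloring never needs more than (max_degree + 1) colors: when coloring a vertex, at most max_degree neighbors are already colored.
Upper bound = 46 + 1 = 47

47


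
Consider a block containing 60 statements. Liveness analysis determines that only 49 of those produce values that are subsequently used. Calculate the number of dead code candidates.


Dead code = total statements - live definitions
= 60 - 49 = 11

11


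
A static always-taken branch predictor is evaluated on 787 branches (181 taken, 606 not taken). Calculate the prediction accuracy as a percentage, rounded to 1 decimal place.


Predictor: always-taken
Correct predictions = 181
Accuracy = 181 / 787 * 100 = 23.0%

23.0


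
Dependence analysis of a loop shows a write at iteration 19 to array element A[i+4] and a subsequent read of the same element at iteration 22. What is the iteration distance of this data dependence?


Distance = read iteration - write iteration
= 22 - 19 = 3

3


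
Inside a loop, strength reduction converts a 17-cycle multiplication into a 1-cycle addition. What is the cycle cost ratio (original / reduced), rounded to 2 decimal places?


Ratio = mult_cost / add_cost = 17 / 1 = 17.0

17.0


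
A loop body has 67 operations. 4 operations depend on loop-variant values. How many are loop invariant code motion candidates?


Invariant candidates = total - loop-dependent
= 67 - 4 = 63

63


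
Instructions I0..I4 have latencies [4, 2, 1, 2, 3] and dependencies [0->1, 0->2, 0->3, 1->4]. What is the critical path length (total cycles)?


Compute longest path through dependency graph: dist(Ik) = max over predecessors of dist + latency(Ik).
dist(I0) = latency 4 = 4
dist(I1) = dist(I0) + 2 = 4 + 2 = 6
dist(I2) = dist(I0) + 1 = 4 + 1 = 5
dist(I3) = dist(I0) + 2 = 4 + 2 = 6
dist(I4) = dist(I1) + 3 = 6 + 3 = 9
Critical path = max dist = 9

9


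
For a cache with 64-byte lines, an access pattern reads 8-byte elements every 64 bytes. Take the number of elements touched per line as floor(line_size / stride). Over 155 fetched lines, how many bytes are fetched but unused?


Elements per line = floor(64 / 64) = 1
Bytes used per line = 1 * 8 = 8
Wasted per line = 64 - 8 = 56
Total wasted = 56 * 155 = 8680

8680


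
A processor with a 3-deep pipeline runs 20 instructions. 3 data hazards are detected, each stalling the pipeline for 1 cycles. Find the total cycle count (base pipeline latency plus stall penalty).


Base cycles = 3 + 20 - 1 = 22
Total stalls = 3 * 1 = 3
Total = 22 + 3 = 25

25


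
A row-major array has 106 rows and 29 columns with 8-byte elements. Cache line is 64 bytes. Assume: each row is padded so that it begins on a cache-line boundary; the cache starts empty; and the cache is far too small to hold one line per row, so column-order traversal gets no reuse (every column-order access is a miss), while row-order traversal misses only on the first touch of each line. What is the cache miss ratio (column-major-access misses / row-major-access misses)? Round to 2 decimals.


Each row occupies 29 * 8 = 232 bytes and starts on a line boundary, so it spans ceil(232 / 64) = 4 cache lines.
Row-major traversal misses (one per line touched): 106 * ceil(29 * 8 / 64) = 424
Column-major traversal misses (no reuse, every access misses): 106 * 29 = 3074
Ratio = 3074 / 424 = 7.25

7.25


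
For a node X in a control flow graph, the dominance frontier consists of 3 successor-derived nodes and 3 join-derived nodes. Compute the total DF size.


DF(X) = direct successor contributions + join point contributions
= 3 + 3 = 6

6


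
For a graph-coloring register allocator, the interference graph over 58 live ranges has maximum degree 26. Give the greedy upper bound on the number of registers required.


Greedy coloring never needs more than (max_degree + 1) colors: when coloring a vertex, at most max_degree neighbors are already colored.
Upper bound = 26 + 1 = 27

27


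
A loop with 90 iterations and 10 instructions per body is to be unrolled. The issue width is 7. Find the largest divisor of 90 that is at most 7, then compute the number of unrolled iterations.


Largest divisor of 90 <= 7 is 6
New iterations = 90 / 6 = 15

15


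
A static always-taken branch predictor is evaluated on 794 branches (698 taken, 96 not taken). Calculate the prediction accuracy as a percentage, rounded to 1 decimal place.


Predictor: always-taken
Correct predictions = 698
Accuracy = 698 / 794 * 100 = 87.9%

87.9


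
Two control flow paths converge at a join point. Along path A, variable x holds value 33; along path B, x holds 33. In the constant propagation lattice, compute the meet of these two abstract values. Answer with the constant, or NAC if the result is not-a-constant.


Meet operation: if both paths give the same constant, result is that constant; if they differ, result is NAC (not-a-constant).
Path A: 33, Path B: 33 -> equal
Result: constant -> 33

33


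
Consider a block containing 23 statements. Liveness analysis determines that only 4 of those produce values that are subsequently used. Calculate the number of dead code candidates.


Dead code = total statements - live definitions
= 23 - 4 = 19

19


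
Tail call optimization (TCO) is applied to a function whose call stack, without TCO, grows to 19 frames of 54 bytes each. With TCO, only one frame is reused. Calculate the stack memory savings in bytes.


Without TCO: 19 * 54 = 1026 bytes
With TCO: reuse 1 frame = 54 bytes
Savings = 1026 - 54 = 972

972


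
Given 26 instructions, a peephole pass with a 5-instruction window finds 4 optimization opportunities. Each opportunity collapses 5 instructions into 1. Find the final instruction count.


Each match removes 4 instructions.
Total removed = 4 * 4 = 16
Remaining = 26 - 16 = 10

10


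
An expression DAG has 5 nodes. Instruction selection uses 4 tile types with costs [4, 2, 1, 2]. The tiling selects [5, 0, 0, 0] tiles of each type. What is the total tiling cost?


Total cost = sum(count_i * cost_i)
= 5*4 + 0*2 + 0*1 + 0*2
= 20

20


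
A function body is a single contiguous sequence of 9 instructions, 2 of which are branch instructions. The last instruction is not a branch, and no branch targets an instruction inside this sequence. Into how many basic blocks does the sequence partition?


With no in-sequence branch targets, the leaders are the first instruction plus the instruction after each branch.
Number of basic blocks = branches + 1
= 2 + 1 = 3

3


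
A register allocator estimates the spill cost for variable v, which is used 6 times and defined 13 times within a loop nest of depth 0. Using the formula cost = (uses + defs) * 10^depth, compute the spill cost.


uses + defs = 6 + 13 = 19
10^0 = 1
Spill cost = 19 * 1 = 19

19


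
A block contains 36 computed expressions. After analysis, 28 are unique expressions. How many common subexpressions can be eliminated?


CSE count = total expressions - unique expressions
= 36 - 28 = 8

8


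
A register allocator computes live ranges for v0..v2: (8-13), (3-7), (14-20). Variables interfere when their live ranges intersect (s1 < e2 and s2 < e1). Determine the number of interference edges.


Check all pairs for overlapping intervals.
Two intervals (s1,e1) and (s2,e2) overlap if s1 < e2 and s2 < e1.
v0 (8-13) vs v1..v2: overlaps none -> 0
v1 (3-7) vs v2: overlaps none -> 0
Total overlapping pairs = 0 + 0 = 0

0


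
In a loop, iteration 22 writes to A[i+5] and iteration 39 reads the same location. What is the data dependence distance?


Distance = read iteration - write iteration
= 39 - 22 = 17

17


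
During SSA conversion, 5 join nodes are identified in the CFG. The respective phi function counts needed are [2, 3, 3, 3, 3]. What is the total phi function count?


Total phi functions = sum of phi functions at each join node
= 2 + 3 + 3 + 3 + 3 = 14

14


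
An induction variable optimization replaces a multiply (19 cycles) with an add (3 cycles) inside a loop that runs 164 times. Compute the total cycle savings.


Per-iteration saving = 19 - 3 = 16
Total saved = 164 * 16 = 2624

2624


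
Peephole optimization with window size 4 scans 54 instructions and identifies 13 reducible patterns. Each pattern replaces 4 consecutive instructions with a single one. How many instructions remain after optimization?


Each match removes 3 instructions.
Total removed = 13 * 3 = 39
Remaining = 54 - 39 = 15

15


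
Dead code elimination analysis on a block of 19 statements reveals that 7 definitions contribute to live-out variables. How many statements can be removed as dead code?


Dead code = total statements - live definitions
= 19 - 7 = 12

12


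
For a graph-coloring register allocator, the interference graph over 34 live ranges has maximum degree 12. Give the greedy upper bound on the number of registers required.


Greedy coloring never needs more than (max_degree + 1) colors: when coloring a vertex, at most max_degree neighbors are already colored.
Upper bound = 12 + 1 = 13

13


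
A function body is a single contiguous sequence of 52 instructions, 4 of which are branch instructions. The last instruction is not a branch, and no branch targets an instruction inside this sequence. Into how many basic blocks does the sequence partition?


With no in-sequence branch targets, the leaders are the first instruction plus the instruction after each branch.
Number of basic blocks = branches + 1
= 4 + 1 = 5

5


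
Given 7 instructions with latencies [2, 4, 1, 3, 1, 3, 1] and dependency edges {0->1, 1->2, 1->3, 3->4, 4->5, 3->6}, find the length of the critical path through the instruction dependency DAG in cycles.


Compute longest path through dependency graph: dist(Ik) = max over predecessors of dist + latency(Ik).
dist(I0) = latency 2 = 2
dist(I1) = dist(I0) + 4 = 2 + 4 = 6
dist(I2) = dist(I1) + 1 = 6 + 1 = 7
dist(I3) = dist(I1) + 3 = 6 + 3 = 9
dist(I4) = dist(I3) + 1 = 9 + 1 = 10
dist(I5) = dist(I4) + 3 = 10 + 3 = 13
dist(I6) = dist(I3) + 1 = 9 + 1 = 10
Critical path = max dist = 13

13


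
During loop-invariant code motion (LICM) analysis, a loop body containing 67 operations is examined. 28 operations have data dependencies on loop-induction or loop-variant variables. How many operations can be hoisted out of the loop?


Invariant candidates = total - loop-dependent
= 67 - 28 = 39

39


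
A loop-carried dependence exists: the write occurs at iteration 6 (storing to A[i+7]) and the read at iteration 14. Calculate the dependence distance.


Distance = read iteration - write iteration
= 14 - 6 = 8

8


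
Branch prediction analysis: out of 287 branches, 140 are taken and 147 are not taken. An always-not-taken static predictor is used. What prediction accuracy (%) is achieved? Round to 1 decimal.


Predictor: always-not-taken
Correct predictions = 147
Accuracy = 147 / 287 * 100 = 51.2%

51.2


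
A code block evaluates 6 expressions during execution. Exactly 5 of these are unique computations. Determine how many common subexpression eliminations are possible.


CSE count = total expressions - unique expressions
= 6 - 5 = 1

1


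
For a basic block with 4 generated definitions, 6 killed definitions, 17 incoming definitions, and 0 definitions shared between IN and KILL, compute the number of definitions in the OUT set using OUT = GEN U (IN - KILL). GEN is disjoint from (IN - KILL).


IN - KILL: 17 - 0 = 17 surviving definitions
OUT = GEN + surviving = 4 + 17 = 21

21


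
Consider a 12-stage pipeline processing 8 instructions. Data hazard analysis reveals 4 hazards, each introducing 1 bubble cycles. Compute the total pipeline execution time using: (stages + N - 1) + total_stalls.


Base cycles = 12 + 8 - 1 = 19
Total stalls = 4 * 1 = 4
Total = 19 + 4 = 23

23


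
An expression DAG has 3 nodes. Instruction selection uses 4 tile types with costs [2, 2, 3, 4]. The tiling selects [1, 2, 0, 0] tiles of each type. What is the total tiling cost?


Total cost = sum(count_i * cost_i)
= 1*2 + 2*2 + 0*3 + 0*4
= 6

6


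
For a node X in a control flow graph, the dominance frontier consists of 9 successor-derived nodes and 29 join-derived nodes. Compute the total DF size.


DF(X) = direct successor contributions + join point contributions
= 9 + 29 = 38

38


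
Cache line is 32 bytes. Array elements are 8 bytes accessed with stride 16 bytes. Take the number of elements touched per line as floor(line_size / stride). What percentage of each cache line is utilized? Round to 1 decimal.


Elements per cache line = floor(32 / 16) = 2
Bytes used = 2 * 8 = 16
Utilization = 16 / 32 * 100 = 50.0%

50.0


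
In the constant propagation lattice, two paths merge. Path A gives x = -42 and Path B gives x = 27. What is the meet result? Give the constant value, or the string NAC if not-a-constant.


Meet operation: if both paths give the same constant, result is that constant; if they differ, result is NAC (not-a-constant).
Path A: -42, Path B: 27 -> differ
Result: not-a-constant -> NAC

NAC


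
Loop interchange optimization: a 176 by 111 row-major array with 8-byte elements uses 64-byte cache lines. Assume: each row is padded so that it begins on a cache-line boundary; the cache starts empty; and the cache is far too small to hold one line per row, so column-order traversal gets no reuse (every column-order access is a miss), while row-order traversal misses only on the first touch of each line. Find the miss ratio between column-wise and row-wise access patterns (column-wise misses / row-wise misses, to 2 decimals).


Each row occupies 111 * 8 = 888 bytes and starts on a line boundary, so it spans ceil(888 / 64) = 14 cache lines.
Row-major traversal misses (one per line touched): 176 * ceil(111 * 8 / 64) = 2464
Column-major traversal misses (no reuse, every access misses): 176 * 111 = 19536
Ratio = 19536 / 2464 = 7.93

7.93


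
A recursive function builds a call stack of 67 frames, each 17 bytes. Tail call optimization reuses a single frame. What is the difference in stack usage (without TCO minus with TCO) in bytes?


Without TCO: 67 * 17 = 1139 bytes
With TCO: reuse 1 frame = 17 bytes
Savings = 1139 - 17 = 1122

1122


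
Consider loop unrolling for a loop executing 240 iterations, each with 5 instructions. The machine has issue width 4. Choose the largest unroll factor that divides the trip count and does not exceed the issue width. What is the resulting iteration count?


Largest divisor of 240 <= 4 is 4
New iterations = 240 / 4 = 60

60


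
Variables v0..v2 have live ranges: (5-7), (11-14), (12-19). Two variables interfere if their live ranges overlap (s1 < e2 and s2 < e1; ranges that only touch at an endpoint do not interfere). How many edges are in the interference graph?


Check all pairs for overlapping intervals.
Two intervals (s1,e1) and (s2,e2) overlap if s1 < e2 and s2 < e1.
v0 (5-7) vs v1..v2: overlaps none -> 0
v1 (11-14) vs v2: overlaps v2 -> 1
Total overlapping pairs = 0 + 1 = 1

1


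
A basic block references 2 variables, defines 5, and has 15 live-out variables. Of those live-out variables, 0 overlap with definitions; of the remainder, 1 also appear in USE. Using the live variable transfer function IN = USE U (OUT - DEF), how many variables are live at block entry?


OUT - DEF: 15 - 0 = 15
|IN| = |USE| + |OUT - DEF| - |USE ∩ (OUT - DEF)| = 2 + 15 - 1 = 16

16


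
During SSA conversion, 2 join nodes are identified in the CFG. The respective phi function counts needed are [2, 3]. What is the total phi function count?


Total phi functions = sum of phi functions at each join node
= 2 + 3 = 5

5


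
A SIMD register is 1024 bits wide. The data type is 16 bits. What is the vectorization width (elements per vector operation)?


Width = SIMD bits / data type bits
= 1024 / 16 = 64

64


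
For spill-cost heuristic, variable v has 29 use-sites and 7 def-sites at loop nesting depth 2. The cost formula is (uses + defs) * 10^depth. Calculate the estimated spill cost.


uses + defs = 29 + 7 = 36
10^2 = 100
Spill cost = 36 * 100 = 3600

3600


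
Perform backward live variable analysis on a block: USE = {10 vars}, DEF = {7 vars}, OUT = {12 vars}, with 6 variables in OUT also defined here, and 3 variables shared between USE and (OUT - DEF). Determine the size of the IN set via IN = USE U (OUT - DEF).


OUT - DEF: 12 - 6 = 6
|IN| = |USE| + |OUT - DEF| - |USE ∩ (OUT - DEF)| = 10 + 6 - 3 = 13

13


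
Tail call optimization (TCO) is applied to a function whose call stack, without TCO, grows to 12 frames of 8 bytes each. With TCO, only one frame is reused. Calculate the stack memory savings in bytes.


Without TCO: 12 * 8 = 96 bytes
With TCO: reuse 1 frame = 8 bytes
Savings = 96 - 8 = 88

88


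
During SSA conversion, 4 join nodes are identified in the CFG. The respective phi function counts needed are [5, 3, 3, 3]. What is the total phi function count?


Total phi functions = sum of phi functions at each join node
= 5 + 3 + 3 + 3 = 14

14


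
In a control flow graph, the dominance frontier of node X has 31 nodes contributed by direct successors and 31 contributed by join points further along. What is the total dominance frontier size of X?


DF(X) = direct successor contributions + join point contributions
= 31 + 31 = 62

62


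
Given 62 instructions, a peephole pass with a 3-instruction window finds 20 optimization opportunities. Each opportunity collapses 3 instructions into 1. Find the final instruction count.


Each match removes 2 instructions.
Total removed = 20 * 2 = 40
Remaining = 62 - 40 = 22

22


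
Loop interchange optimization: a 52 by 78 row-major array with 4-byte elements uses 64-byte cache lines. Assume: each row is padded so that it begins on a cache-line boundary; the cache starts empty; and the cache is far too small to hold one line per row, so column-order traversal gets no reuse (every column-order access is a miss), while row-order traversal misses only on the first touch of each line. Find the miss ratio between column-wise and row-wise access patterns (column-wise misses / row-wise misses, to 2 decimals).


Each row occupies 78 * 4 = 312 bytes and starts on a line boundary, so it spans ceil(312 / 64) = 5 cache lines.
Row-major traversal misses (one per line touched): 52 * ceil(78 * 4 / 64) = 260
Column-major traversal misses (no reuse, every access misses): 52 * 78 = 4056
Ratio = 4056 / 260 = 15.6

15.6


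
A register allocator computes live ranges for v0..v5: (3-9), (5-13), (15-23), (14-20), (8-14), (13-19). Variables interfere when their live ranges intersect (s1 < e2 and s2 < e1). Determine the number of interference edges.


Check all pairs for overlapping intervals.
Two intervals (s1,e1) and (s2,e2) overlap if s1 < e2 and s2 < e1.
v0 (3-9) vs v1..v5: overlaps v1, v4 -> 2
v1 (5-13) vs v2..v5: overlaps v4 -> 1
v2 (15-23) vs v3..v5: overlaps v3, v5 -> 2
v3 (14-20) vs v4..v5: overlaps v5 -> 1
v4 (8-14) vs v5: overlaps v5 -> 1
Total overlapping pairs = 2 + 1 + 2 + 1 + 1 = 7

7


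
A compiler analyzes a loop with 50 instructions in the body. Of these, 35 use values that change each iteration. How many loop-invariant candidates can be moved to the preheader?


Invariant candidates = total - loop-dependent
= 50 - 35 = 15

15


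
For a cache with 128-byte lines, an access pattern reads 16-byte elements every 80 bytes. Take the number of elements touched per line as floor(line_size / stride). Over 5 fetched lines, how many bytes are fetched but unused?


Elements per line = floor(128 / 80) = 1
Bytes used per line = 1 * 16 = 16
Wasted per line = 128 - 16 = 112
Total wasted = 112 * 5 = 560

560


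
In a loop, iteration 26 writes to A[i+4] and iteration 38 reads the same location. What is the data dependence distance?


Distance = read iteration - write iteration
= 38 - 26 = 12

12


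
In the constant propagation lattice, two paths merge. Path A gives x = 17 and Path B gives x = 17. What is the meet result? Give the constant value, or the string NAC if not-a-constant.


Meet operation: if both paths give the same constant, result is that constant; if they differ, result is NAC (not-a-constant).
Path A: 17, Path B: 17 -> equal
Result: constant -> 17

17


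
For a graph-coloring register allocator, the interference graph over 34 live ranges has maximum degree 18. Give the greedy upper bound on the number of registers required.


Greedy coloring never needs more than (max_degree + 1) colors: when coloring a vertex, at most max_degree neighbors are already colored.
Upper bound = 18 + 1 = 19

19


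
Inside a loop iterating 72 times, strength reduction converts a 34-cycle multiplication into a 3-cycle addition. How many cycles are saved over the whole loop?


Per-iteration saving = 34 - 3 = 31
Total saved = 72 * 31 = 2232

2232


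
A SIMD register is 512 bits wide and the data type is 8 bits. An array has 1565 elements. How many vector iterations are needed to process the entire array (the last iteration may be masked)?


Width = 512 / 8 = 64 elements per vector op
Iterations = ceil(1565 / 64) = 25

25


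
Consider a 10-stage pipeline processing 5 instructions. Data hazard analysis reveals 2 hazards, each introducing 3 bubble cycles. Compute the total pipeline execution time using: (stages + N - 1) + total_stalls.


Base cycles = 10 + 5 - 1 = 14
Total stalls = 2 * 3 = 6
Total = 14 + 6 = 20

20


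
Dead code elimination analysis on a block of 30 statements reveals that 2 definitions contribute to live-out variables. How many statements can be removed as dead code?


Dead code = total statements - live definitions
= 30 - 2 = 28

28


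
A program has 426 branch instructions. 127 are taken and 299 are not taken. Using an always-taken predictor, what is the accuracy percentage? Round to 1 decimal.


Predictor: always-taken
Correct predictions = 127
Accuracy = 127 / 426 * 100 = 29.8%

29.8


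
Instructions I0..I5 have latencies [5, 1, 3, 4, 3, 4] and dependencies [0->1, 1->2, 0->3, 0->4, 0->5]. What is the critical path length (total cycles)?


Compute longest path through dependency graph: dist(Ik) = max over predecessors of dist + latency(Ik).
dist(I0) = latency 5 = 5
dist(I1) = dist(I0) + 1 = 5 + 1 = 6
dist(I2) = dist(I1) + 3 = 6 + 3 = 9
dist(I3) = dist(I0) + 4 = 5 + 4 = 9
dist(I4) = dist(I0) + 3 = 5 + 3 = 8
dist(I5) = dist(I0) + 4 = 5 + 4 = 9
Critical path = max dist = 9

9


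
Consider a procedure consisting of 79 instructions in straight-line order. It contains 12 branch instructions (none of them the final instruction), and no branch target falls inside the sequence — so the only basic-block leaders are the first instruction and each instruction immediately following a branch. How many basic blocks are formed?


With no in-sequence branch targets, the leaders are the first instruction plus the instruction after each branch.
Number of basic blocks = branches + 1
= 12 + 1 = 13

13


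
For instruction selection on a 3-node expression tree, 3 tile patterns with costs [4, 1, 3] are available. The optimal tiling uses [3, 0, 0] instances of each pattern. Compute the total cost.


Total cost = sum(count_i * cost_i)
= 3*4 + 0*1 + 0*3
= 12

12


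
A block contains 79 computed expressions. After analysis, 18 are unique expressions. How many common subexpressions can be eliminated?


CSE count = total expressions - unique expressions
= 79 - 18 = 61

61


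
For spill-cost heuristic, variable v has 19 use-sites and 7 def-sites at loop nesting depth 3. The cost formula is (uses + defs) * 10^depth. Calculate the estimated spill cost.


uses + defs = 19 + 7 = 26
10^3 = 1000
Spill cost = 26 * 1000 = 26000

26000


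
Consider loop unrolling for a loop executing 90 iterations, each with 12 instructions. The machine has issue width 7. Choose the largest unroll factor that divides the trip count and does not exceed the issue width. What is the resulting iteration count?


Largest divisor of 90 <= 7 is 6
New iterations = 90 / 6 = 15

15


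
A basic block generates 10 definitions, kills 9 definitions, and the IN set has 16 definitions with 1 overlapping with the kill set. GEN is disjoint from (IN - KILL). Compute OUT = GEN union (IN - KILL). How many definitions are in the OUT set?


IN - KILL: 16 - 1 = 15 surviving definitions
OUT = GEN + surviving = 10 + 15 = 25

25


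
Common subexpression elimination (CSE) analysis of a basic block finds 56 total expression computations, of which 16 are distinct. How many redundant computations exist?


CSE count = total expressions - unique expressions
= 56 - 16 = 40

40


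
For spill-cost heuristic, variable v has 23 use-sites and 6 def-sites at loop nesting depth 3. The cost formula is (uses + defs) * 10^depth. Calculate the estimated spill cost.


uses + defs = 23 + 6 = 29
10^3 = 1000
Spill cost = 29 * 1000 = 29000

29000


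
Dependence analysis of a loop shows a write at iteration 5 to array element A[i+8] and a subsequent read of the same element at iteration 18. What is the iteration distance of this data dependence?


Distance = read iteration - write iteration
= 18 - 5 = 13

13


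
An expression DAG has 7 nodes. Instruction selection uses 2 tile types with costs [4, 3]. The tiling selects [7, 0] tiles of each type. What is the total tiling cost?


Total cost = sum(count_i * cost_i)
= 7*4 + 0*3
= 28

28


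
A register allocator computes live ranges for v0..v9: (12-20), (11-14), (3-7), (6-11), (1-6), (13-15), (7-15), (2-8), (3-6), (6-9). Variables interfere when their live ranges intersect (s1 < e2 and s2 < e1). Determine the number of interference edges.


Check all pairs for overlapping intervals.
Two intervals (s1,e1) and (s2,e2) overlap if s1 < e2 and s2 < e1.
v0 (12-20) vs v1..v9: overlaps v1, v5, v6 -> 3
v1 (11-14) vs v2..v9: overlaps v5, v6 -> 2
v2 (3-7) vs v3..v9: overlaps v3, v4, v7, v8, v9 -> 5
v3 (6-11) vs v4..v9: overlaps v6, v7, v9 -> 3
v4 (1-6) vs v5..v9: overlaps v7, v8 -> 2
v5 (13-15) vs v6..v9: overlaps v6 -> 1
v6 (7-15) vs v7..v9: overlaps v7, v9 -> 2
v7 (2-8) vs v8..v9: overlaps v8, v9 -> 2
v8 (3-6) vs v9: overlaps none -> 0
Total overlapping pairs = 3 + 2 + 5 + 3 + 2 + 1 + 2 + 2 + 0 = 20

20


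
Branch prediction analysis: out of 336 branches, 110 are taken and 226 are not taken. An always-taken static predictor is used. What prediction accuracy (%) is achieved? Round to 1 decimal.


Predictor: always-taken
Correct predictions = 110
Accuracy = 110 / 336 * 100 = 32.7%

32.7


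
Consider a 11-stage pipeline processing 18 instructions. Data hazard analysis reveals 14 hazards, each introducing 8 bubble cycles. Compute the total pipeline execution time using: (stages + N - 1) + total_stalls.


Base cycles = 11 + 18 - 1 = 28
Total stalls = 14 * 8 = 112
Total = 28 + 112 = 140

140


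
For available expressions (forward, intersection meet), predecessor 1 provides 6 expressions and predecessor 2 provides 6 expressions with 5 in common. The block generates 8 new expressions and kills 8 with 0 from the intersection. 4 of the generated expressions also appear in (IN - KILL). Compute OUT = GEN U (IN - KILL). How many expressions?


IN = intersection of predecessors = 5
IN - KILL = 5 - 0 = 5
|OUT| = |GEN| + |IN - KILL| - |GEN ∩ (IN - KILL)| = 8 + 5 - 4 = 9

9


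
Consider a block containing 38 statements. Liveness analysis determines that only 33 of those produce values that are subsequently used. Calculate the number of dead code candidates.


Dead code = total statements - live definitions
= 38 - 33 = 5

5


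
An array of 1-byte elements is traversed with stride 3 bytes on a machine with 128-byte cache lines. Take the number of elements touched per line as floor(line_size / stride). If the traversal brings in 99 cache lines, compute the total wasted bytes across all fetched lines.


Elements per line = floor(128 / 3) = 42
Bytes used per line = 42 * 1 = 42
Wasted per line = 128 - 42 = 86
Total wasted = 86 * 99 = 8514

8514


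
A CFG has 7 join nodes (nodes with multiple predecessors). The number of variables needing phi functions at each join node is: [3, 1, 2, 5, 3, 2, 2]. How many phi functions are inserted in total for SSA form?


Total phi functions = sum of phi functions at each join node
= 3 + 1 + 2 + 5 + 3 + 2 + 2 = 18

18


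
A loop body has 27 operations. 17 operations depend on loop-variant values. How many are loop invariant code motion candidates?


Invariant candidates = total - loop-dependent
= 27 - 17 = 10

10


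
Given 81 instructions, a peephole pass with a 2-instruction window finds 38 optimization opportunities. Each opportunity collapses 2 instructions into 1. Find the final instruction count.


Each match removes 1 instructions.
Total removed = 38 * 1 = 38
Remaining = 81 - 38 = 43

43


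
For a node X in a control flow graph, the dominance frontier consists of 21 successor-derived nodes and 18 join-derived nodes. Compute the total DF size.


DF(X) = direct successor contributions + join point contributions
= 21 + 18 = 39

39


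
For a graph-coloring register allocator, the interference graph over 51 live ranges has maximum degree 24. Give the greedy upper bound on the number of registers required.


Greedy coloring never needs more than (max_degree + 1) colors: when coloring a vertex, at most max_degree neighbors are already colored.
Upper bound = 24 + 1 = 25

25


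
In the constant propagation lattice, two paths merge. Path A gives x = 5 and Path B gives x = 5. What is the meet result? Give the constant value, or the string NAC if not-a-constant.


Meet operation: if both paths give the same constant, result is that constant; if they differ, result is NAC (not-a-constant).
Path A: 5, Path B: 5 -> equal
Result: constant -> 5

5


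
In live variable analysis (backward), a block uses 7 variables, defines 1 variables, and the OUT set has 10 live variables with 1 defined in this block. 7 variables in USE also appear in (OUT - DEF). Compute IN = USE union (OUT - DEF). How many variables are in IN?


OUT - DEF: 10 - 1 = 9
|IN| = |USE| + |OUT - DEF| - |USE ∩ (OUT - DEF)| = 7 + 9 - 7 = 9

9


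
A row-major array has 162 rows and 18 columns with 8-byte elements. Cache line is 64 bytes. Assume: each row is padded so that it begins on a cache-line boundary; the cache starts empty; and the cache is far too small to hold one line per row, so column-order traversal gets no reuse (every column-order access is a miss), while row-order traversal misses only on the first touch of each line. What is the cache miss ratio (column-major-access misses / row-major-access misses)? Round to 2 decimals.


Each row occupies 18 * 8 = 144 bytes and starts on a line boundary, so it spans ceil(144 / 64) = 3 cache lines.
Row-major traversal misses (one per line touched): 162 * ceil(18 * 8 / 64) = 486
Column-major traversal misses (no reuse, every access misses): 162 * 18 = 2916
Ratio = 2916 / 486 = 6.0

6.0


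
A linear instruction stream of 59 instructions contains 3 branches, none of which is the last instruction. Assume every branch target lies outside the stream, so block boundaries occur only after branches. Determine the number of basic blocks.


With no in-sequence branch targets, the leaders are the first instruction plus the instruction after each branch.
Number of basic blocks = branches + 1
= 3 + 1 = 4

4


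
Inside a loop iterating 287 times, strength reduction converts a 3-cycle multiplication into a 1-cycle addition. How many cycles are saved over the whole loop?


Per-iteration saving = 3 - 1 = 2
Total saved = 287 * 2 = 574

574


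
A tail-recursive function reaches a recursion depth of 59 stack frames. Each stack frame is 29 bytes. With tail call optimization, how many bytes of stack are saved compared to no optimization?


Without TCO: 59 * 29 = 1711 bytes
With TCO: reuse 1 frame = 29 bytes
Savings = 1711 - 29 = 1682

1682


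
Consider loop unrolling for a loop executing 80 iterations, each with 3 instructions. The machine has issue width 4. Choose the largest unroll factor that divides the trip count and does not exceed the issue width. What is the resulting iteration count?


Largest divisor of 80 <= 4 is 4
New iterations = 80 / 4 = 20

20


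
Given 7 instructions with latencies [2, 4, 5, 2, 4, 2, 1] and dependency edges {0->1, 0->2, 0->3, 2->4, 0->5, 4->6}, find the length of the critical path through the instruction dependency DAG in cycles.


Compute longest path through dependency graph: dist(Ik) = max over predecessors of dist + latency(Ik).
dist(I0) = latency 2 = 2
dist(I1) = dist(I0) + 4 = 2 + 4 = 6
dist(I2) = dist(I0) + 5 = 2 + 5 = 7
dist(I3) = dist(I0) + 2 = 2 + 2 = 4
dist(I4) = dist(I2) + 4 = 7 + 4 = 11
dist(I5) = dist(I0) + 2 = 2 + 2 = 4
dist(I6) = dist(I4) + 1 = 11 + 1 = 12
Critical path = max dist = 12

12


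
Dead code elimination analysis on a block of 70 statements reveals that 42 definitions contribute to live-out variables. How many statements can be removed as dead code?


Dead code = total statements - live definitions
= 70 - 42 = 28

28


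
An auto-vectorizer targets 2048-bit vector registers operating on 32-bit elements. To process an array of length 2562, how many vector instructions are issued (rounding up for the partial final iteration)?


Width = 2048 / 32 = 64 elements per vector op
Iterations = ceil(2562 / 64) = 41

41


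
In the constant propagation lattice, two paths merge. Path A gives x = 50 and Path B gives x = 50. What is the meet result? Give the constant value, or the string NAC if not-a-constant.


Meet operation: if both paths give the same constant, result is that constant; if they differ, result is NAC (not-a-constant).
Path A: 50, Path B: 50 -> equal
Result: constant -> 50

50
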